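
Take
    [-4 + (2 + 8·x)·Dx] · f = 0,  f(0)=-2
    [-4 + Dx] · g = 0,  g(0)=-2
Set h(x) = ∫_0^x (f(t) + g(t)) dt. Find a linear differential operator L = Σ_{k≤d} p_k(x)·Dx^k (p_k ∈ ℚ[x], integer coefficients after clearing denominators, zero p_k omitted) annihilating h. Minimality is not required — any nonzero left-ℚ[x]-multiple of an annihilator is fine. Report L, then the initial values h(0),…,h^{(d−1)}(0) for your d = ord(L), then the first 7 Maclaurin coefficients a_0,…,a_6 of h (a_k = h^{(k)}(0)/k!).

L = (24 + 64·x)·Dx + (-10 - 64·x - 128·x^2)·Dx^2 + (1 + 12·x + 32·x^2)·Dx^3  (order 3).
h: a_k = 0, -4, -6, -4, -22/3, -4/15, -548/45, …
ICs: h(0) = 0, h′(0) = -4, h′′(0) = -12.

f: a_k = -2, -4, 4, -8, 20, -56, 168, …
g: a_k = -2, -8, -16, -64/3, -64/3, -256/15, -512/45, …
h₀=f+g: left-lcm gives L₀, ord ≤ 2.
h=∫₀ˣh₀: take L = L₀·Dx.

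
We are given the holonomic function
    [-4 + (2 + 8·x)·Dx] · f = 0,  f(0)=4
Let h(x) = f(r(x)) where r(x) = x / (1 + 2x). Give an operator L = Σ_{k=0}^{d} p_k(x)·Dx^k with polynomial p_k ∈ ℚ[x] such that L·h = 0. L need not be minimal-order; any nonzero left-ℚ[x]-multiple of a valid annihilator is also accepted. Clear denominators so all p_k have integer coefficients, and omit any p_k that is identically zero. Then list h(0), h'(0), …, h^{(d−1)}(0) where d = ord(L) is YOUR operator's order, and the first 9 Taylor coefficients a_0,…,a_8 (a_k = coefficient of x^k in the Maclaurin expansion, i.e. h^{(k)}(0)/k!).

f: a_k = 4, 8, -8, 16, -40, 112, -336, 1056, -3432, …
L₀ from L_f via x↦r, Dx↦r'^{-1}Dx.
L = -2 + (1 + 8·x + 12·x^2)·Dx  (order 1).
h: a_k = 4, 8, -24, 80, -296, 1200, -5232, 24096, -115560, …
ICs: h(0) = 4.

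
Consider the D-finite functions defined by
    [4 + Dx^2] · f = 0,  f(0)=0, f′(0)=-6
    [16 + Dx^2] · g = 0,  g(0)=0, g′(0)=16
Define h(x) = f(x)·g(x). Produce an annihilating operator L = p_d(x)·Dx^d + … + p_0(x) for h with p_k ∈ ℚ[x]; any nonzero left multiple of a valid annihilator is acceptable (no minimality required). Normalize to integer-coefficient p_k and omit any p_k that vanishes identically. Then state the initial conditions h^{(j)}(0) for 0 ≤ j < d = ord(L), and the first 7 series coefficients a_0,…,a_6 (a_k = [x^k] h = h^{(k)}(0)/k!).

f: a_k = 0, -6, 0, 4, 0, -4/5, 0, …
g: a_k = 0, 16, 0, -128/3, 0, 512/15, 0, …
Sym-product of L_f,L_g gives L₀ (≤ ord 4).
L = 144 + 40·Dx^2 + Dx^4  (order 4).
h: a_k = 0, 0, -96, 0, 320, 0, -5824/15, …
ICs: h(0) = 0, h′(0) = 0, h′′(0) = -192, h′′′(0) = 0.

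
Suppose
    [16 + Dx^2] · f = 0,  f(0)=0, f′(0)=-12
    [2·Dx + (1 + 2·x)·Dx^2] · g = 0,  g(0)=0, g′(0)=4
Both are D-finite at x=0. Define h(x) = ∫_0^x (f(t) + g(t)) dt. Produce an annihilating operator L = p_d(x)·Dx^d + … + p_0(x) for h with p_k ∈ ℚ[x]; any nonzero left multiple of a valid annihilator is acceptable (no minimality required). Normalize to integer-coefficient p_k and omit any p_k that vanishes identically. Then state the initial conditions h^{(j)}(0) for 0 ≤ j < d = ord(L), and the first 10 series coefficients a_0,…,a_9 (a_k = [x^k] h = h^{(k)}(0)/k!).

f: a_k = 0, -12, 0, 32, 0, -128/5, 0, 1024/105, 0, -2048/945, …
g: a_k = 0, 4, -4, 16/3, -8, 64/5, -64/3, 256/7, -64, 1024/9, …
Sum ⇒ L₀ = lclm(L_f,L_g) in ℚ(x)⟨Dx⟩.
h=∫₀ˣh₀: take L = L₀·Dx.
L = (160 + 256·x + 256·x^2)·Dx^2 + (48 + 224·x + 384·x^2 + 256·x^3)·Dx^3 + (10 + 16·x + 16·x^2)·Dx^4 + (3 + 14·x + 24·x^2 + 16·x^3)·Dx^5  (order 5).
h: a_k = 0, 0, -4, -4/3, 28/3, -8/5, -32/15, -64/21, 608/105, -64/9, …
ICs: h(0) = 0, h′(0) = 0, h′′(0) = -8, h′′′(0) = -8, h′′′′(0) = 224.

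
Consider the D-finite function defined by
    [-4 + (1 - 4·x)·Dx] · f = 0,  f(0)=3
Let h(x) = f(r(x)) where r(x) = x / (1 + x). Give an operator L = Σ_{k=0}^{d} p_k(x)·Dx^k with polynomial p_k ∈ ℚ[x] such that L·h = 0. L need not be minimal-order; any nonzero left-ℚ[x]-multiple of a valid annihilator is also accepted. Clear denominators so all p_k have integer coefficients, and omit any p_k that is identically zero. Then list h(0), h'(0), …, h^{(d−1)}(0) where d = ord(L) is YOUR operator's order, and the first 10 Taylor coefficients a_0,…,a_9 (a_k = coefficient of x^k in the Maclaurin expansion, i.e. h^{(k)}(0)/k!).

f: a_k = 3, 12, 48, 192, 768, 3072, 12288, 49152, 196608, 786432, …
h₀=f(r): pull back L_f along r ⇒ L₀.
L = 4 + (-1 + 2·x + 3·x^2)·Dx  (order 1).
h: a_k = 3, 12, 36, 108, 324, 972, 2916, 8748, 26244, 78732, …
ICs: h(0) = 3.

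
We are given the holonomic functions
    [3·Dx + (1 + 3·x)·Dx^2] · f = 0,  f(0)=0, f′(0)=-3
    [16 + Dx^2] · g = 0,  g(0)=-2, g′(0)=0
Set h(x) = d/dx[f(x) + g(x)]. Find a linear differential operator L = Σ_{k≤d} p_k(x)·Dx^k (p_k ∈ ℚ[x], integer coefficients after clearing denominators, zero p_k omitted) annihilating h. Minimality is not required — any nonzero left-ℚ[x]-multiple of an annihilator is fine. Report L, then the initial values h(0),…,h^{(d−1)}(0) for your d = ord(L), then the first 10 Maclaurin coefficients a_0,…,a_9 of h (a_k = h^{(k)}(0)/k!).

L = (1680 + 2304·x + 3456·x^2) + (272 + 1584·x + 3456·x^2 + 3456·x^3)·Dx + (105 + 144·x + 216·x^2)·Dx^2 + (17 + 99·x + 216·x^2 + 216·x^3)·Dx^3  (order 3).
h: a_k = -3, 41, -27, -13/3, -243, 11959/15, -2187, 2058523/315, -19683, 167420299/2835, …
ICs: h(0) = -3, h′(0) = 41, h′′(0) = -54.

f: a_k = 0, -3, 9/2, -9, 81/4, -243/5, 243/2, -2187/7, 6561/8, -2187, …
g: a_k = -2, 0, 16, 0, -64/3, 0, 512/45, 0, -1024/315, 0, …
h₀=f+g: left-lcm gives L₀, ord ≤ 4.
Derive L from L₀ (diff closure).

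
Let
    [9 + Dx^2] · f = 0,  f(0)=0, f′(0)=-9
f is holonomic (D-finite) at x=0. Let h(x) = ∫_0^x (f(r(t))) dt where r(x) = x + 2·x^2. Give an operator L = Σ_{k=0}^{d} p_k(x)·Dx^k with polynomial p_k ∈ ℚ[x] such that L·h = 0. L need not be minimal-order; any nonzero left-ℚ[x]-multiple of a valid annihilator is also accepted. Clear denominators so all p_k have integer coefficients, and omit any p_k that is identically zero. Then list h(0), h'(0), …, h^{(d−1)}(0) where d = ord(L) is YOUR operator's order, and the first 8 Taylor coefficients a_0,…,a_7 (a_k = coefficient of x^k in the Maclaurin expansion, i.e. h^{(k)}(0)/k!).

L = (9 + 108·x + 432·x^2 + 576·x^3)·Dx - 4·Dx^2 + (1 + 4·x)·Dx^3  (order 3).
h: a_k = 0, 0, -9/2, -6, 27/8, 81/5, 2079/80, 27/4, …
ICs: h(0) = 0, h′(0) = 0, h′′(0) = -9.

f: a_k = 0, -9, 0, 27/2, 0, -243/40, 0, 729/560, …
h₀=f(r): pull back L_f along r ⇒ L₀.
∫: right-multiply L₀ by Dx.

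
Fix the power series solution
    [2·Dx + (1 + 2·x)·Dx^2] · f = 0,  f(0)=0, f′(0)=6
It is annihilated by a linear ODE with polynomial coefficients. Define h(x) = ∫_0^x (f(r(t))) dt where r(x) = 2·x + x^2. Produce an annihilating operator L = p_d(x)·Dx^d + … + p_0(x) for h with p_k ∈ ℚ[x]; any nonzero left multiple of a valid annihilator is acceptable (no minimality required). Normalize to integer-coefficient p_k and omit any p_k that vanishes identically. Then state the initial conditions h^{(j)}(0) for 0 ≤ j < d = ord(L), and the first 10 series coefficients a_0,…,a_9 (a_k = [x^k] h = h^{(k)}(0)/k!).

f: a_k = 0, 6, -6, 8, -12, 96/5, -32, 384/7, -96, 512/3, …
Substitute x→r, Dx→(1/r')Dx; clear ⇒ L₀.
h=∫₀ˣh₀: take L = L₀·Dx.
L = (3 + 4·x + 2·x^2)·Dx^2 + (1 + 5·x + 6·x^2 + 2·x^3)·Dx^3  (order 3).
h: a_k = 0, 0, 6, -6, 10, -102/5, 232/5, -792/7, 2028/7, -2308/3, …
ICs: h(0) = 0, h′(0) = 0, h′′(0) = 12.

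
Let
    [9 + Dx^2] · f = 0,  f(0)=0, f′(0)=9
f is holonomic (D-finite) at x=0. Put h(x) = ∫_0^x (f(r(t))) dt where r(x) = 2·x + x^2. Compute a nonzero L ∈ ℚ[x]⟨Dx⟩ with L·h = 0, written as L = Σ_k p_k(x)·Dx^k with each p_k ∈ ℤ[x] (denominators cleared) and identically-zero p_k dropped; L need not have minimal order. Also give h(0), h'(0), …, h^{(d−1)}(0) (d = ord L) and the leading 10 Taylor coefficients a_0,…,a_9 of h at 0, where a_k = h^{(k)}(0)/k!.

L = (36 + 108·x + 108·x^2 + 36·x^3)·Dx - Dx^2 + (1 + x)·Dx^3  (order 3).
h: a_k = 0, 0, 9, 3, -27, -162/5, 189/10, 135/2, 5589/140, -189/5, …
ICs: h(0) = 0, h′(0) = 0, h′′(0) = 18.

f: a_k = 0, 9, 0, -27/2, 0, 243/40, 0, -729/560, 0, 729/4480, …
Change of var in L_f (x↦r) gives L₀.
∫: right-multiply L₀ by Dx.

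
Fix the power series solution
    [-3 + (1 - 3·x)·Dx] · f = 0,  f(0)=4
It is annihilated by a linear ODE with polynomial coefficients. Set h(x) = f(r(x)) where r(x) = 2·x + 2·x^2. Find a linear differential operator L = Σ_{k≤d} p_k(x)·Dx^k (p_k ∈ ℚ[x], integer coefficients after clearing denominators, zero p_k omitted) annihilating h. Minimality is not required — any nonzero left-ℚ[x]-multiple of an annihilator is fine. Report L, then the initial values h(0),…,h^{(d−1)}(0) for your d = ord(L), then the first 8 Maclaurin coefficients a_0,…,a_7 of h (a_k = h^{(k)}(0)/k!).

f: a_k = 4, 12, 36, 108, 324, 972, 2916, 8748, …
h₀=f(r): pull back L_f along r ⇒ L₀.
L = (6 + 12·x) + (-1 + 6·x + 6·x^2)·Dx  (order 1).
h: a_k = 4, 24, 168, 1152, 7920, 54432, 374112, 2571264, …
ICs: h(0) = 4.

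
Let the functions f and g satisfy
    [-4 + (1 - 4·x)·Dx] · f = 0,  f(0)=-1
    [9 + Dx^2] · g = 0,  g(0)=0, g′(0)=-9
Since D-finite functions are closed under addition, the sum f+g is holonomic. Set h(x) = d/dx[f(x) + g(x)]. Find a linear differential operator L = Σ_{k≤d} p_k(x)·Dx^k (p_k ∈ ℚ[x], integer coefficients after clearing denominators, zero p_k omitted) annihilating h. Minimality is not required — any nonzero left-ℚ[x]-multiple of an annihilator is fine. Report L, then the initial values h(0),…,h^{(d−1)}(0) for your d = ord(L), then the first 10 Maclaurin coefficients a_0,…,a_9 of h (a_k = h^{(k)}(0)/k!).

f: a_k = -1, -4, -16, -64, -256, -1024, -4096, -16384, -65536, -262144, …
g: a_k = 0, -9, 0, 27/2, 0, -243/40, 0, 729/560, 0, -729/4480, …
L₀ := lclm(L_f,L_g); ord L₀ ≤ 1+2.
Differentiate: ansatz ord ≤ ord L₀ ⇒ L.
L = (4824 - 1728·x + 3456·x^2) + (-315 + 1476·x - 1296·x^2 + 1728·x^3)·Dx + (536 - 192·x + 384·x^2)·Dx^2 + (-35 + 164·x - 144·x^2 + 192·x^3)·Dx^3  (order 3).
h: a_k = -13, -32, -303/2, -1024, -41203/8, -24576, -9174311/80, -524288, -10569652641/4480, -10485760, …
ICs: h(0) = -13, h′(0) = -32, h′′(0) = -303.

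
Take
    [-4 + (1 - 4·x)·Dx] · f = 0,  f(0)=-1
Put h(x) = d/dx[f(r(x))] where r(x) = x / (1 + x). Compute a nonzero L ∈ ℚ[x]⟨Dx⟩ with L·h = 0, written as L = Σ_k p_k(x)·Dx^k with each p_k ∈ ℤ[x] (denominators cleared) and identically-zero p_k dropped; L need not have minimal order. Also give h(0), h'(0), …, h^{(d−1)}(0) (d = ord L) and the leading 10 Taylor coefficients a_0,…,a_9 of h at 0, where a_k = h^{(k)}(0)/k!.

f: a_k = -1, -4, -16, -64, -256, -1024, -4096, -16384, -65536, -262144, …
Substitute x→r, Dx→(1/r')Dx; clear ⇒ L₀.
Differentiate: ansatz ord ≤ ord L₀ ⇒ L.
L = 6 + (-1 + 3·x)·Dx  (order 1).
h: a_k = -4, -24, -108, -432, -1620, -5832, -20412, -69984, -236196, -787320, …
ICs: h(0) = -4.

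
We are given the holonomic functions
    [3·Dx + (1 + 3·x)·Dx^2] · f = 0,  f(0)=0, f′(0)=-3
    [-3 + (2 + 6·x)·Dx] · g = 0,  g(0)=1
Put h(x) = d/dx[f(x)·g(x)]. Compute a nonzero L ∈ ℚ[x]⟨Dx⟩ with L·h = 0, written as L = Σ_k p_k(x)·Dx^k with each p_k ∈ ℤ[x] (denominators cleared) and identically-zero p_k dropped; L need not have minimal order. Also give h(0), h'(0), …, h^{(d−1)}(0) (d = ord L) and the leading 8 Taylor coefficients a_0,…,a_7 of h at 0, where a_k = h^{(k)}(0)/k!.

L = 9 + (24 + 72·x)·Dx + (4 + 24·x + 36·x^2)·Dx^2  (order 2).
h: a_k = -3, 0, 27/8, -27/2, 5751/128, -22599/160, 2218347/5120, -5880843/4480, …
ICs: h(0) = -3, h′(0) = 0.

f: a_k = 0, -3, 9/2, -9, 81/4, -243/5, 243/2, -2187/7, …
g: a_k = 1, 3/2, -9/8, 27/16, -405/128, 1701/256, -15309/1024, 72171/2048, …
h₀=f·g: eliminate ⇒ L₀, order ≤ 2·1.
Differentiate: ansatz ord ≤ ord L₀ ⇒ L.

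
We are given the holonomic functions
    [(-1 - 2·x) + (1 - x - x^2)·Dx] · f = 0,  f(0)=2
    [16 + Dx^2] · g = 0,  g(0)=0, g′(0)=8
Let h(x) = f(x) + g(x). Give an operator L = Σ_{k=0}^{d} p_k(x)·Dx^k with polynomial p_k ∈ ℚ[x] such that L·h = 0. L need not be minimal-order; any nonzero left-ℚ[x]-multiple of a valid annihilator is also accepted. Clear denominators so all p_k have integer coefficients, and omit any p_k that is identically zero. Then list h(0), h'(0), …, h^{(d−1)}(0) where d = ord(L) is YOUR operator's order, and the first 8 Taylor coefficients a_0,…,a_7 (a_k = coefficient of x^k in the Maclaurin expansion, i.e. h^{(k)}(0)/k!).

f: a_k = 2, 2, 4, 6, 10, 16, 26, 42, …
g: a_k = 0, 8, 0, -64/3, 0, 256/15, 0, -2048/315, …
f+g: L₀ = lclm(L_f,L_g), ord ≤ 1+2.
L = (272 + 384·x - 352·x^2 + 192·x^3 + 640·x^4 + 256·x^5) + (-160 + 368·x + 32·x^2 - 544·x^3 + 48·x^4 + 384·x^5 + 128·x^6)·Dx + (17 + 24·x - 22·x^2 + 12·x^3 + 40·x^4 + 16·x^5)·Dx^2 + (-10 + 23·x + 2·x^2 - 34·x^3 + 3·x^4 + 24·x^5 + 8·x^6)·Dx^3  (order 3).
h: a_k = 2, 10, 4, -46/3, 10, 496/15, 26, 11182/315, …
ICs: h(0) = 2, h′(0) = 10, h′′(0) = 8.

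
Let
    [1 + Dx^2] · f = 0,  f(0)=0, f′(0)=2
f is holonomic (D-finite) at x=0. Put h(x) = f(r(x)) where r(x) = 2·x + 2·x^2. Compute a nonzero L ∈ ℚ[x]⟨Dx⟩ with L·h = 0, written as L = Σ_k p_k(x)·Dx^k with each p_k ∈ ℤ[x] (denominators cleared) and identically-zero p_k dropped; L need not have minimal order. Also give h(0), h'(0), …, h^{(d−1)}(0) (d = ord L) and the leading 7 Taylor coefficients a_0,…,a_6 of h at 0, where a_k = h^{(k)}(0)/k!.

f: a_k = 0, 2, 0, -1/3, 0, 1/60, 0, …
Change of var in L_f (x↦r) gives L₀.
L = (4 + 24·x + 48·x^2 + 32·x^3) - 2·Dx + (1 + 2·x)·Dx^2  (order 2).
h: a_k = 0, 4, 4, -8/3, -8, -112/15, 0, …
ICs: h(0) = 0, h′(0) = 4.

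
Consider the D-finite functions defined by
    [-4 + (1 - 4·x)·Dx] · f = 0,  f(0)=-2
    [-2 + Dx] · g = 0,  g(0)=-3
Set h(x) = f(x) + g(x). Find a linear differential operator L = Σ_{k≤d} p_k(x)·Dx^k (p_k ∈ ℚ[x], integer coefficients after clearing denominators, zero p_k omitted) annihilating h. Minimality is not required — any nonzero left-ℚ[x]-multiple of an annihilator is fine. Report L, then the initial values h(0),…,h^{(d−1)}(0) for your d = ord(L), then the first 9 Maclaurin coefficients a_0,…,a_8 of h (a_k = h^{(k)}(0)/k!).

L = (-24 - 32·x) + (14 + 16·x - 32·x^2)·Dx + (-1 + 16·x^2)·Dx^2  (order 2).
h: a_k = -5, -14, -38, -132, -514, -10244/5, -122884/15, -3440648/105, -13762562/105, …
ICs: h(0) = -5, h′(0) = -14.

f: a_k = -2, -8, -32, -128, -512, -2048, -8192, -32768, -131072, …
g: a_k = -3, -6, -6, -4, -2, -4/5, -4/15, -8/105, -2/105, …
f+g: L₀ = lclm(L_f,L_g), ord ≤ 1+1.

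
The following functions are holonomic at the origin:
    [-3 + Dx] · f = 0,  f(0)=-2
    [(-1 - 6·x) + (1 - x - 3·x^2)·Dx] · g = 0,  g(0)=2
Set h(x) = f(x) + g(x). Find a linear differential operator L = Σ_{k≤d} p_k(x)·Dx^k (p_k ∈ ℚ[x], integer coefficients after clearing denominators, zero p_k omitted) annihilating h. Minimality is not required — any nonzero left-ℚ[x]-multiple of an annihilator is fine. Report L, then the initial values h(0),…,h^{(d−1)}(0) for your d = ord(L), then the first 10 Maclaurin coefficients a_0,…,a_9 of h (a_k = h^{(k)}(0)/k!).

f: a_k = -2, -6, -9, -9, -27/4, -81/20, -81/40, -243/280, -729/2240, -243/2240, …
g: a_k = 2, 2, 8, 14, 38, 80, 194, 434, 1016, 2318, …
L₀ := lclm(L_f,L_g); ord L₀ ≤ 1+1.
L = (15 + 9·x + 243·x^2 + 162·x^3) + (1 - 36·x - 99·x^2 + 54·x^3 + 81·x^4)·Dx + (-2 + 11·x + 6·x^2 - 36·x^3 - 27·x^4)·Dx^2  (order 2).
h: a_k = 0, -4, -1, 5, 125/4, 1519/20, 7679/40, 121277/280, 2275111/2240, 5192077/2240, …
ICs: h(0) = 0, h′(0) = -4.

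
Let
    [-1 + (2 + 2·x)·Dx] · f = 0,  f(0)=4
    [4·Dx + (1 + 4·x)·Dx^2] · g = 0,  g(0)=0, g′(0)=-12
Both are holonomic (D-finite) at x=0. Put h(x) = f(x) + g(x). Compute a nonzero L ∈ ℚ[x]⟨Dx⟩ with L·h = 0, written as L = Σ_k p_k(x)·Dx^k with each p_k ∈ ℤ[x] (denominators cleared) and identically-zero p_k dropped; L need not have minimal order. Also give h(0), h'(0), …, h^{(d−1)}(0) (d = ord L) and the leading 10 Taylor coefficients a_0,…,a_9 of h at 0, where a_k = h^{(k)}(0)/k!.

L = (52 + 16·x)·Dx + (125 + 232·x + 80·x^2)·Dx^2 + (14 + 78·x + 96·x^2 + 32·x^3)·Dx^3  (order 3).
h: a_k = 4, -10, 47/2, -255/4, 6139/32, -196573/320, 524267/256, -25165593/3584, 201326163/8192, -4294965151/49152, …
ICs: h(0) = 4, h′(0) = -10, h′′(0) = 47.

f: a_k = 4, 2, -1/2, 1/4, -5/32, 7/64, -21/256, 33/512, -429/8192, 715/16384, …
g: a_k = 0, -12, 24, -64, 192, -3072/5, 2048, -49152/7, 24576, -262144/3, …
Sum ⇒ L₀ = lclm(L_f,L_g) in ℚ(x)⟨Dx⟩.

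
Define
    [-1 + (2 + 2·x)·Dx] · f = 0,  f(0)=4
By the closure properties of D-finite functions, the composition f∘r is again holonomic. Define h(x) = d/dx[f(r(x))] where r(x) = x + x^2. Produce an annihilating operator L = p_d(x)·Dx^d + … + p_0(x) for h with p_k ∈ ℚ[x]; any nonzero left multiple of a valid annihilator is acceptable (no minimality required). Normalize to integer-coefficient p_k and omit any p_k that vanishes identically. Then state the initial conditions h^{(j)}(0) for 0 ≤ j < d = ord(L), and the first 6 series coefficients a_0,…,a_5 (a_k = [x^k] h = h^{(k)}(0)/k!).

f: a_k = 4, 2, -1/2, 1/4, -5/32, 7/64, …
Change of var in L_f (x↦r) gives L₀.
Derive L from L₀ (diff closure).
L = 3 + (-2 - 6·x - 6·x^2 - 4·x^3)·Dx  (order 1).
h: a_k = 2, 3, -9/4, 3/8, 75/64, -171/128, …
ICs: h(0) = 2.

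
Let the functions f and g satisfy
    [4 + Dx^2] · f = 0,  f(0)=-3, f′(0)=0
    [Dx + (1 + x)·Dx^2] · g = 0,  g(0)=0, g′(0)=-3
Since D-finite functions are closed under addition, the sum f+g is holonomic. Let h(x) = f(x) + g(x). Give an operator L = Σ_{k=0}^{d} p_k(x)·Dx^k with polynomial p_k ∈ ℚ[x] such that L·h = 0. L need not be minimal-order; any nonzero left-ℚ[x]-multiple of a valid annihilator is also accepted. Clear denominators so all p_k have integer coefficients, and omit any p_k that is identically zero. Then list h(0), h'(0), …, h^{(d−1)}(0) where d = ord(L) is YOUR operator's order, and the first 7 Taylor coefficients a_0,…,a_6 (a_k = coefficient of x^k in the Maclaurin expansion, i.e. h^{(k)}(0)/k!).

f: a_k = -3, 0, 6, 0, -2, 0, 4/15, …
g: a_k = 0, -3, 3/2, -1, 3/4, -3/5, 1/2, …
L₀ := lclm(L_f,L_g); ord L₀ ≤ 2+2.
L = (20 + 16·x + 8·x^2)·Dx + (12 + 28·x + 24·x^2 + 8·x^3)·Dx^2 + (5 + 4·x + 2·x^2)·Dx^3 + (3 + 7·x + 6·x^2 + 2·x^3)·Dx^4  (order 4).
h: a_k = -3, -3, 15/2, -1, -5/4, -3/5, 23/30, …
ICs: h(0) = -3, h′(0) = -3, h′′(0) = 15, h′′′(0) = -6.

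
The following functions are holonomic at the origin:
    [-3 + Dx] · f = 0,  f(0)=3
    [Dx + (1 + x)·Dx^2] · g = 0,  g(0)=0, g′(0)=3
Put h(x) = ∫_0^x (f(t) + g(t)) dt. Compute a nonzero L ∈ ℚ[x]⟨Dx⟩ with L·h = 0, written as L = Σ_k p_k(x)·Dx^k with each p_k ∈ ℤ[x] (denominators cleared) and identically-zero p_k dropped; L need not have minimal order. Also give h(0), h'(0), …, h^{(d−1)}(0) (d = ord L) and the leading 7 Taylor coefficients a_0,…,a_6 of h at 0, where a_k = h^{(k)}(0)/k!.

L = (-15 - 9·x)·Dx^2 + (-7 - 18·x - 9·x^2)·Dx^3 + (4 + 7·x + 3·x^2)·Dx^4  (order 4).
h: a_k = 0, 3, 6, 4, 29/8, 15/8, 89/80, …
ICs: h(0) = 0, h′(0) = 3, h′′(0) = 12, h′′′(0) = 24.

f: a_k = 3, 9, 27/2, 27/2, 81/8, 243/40, 243/80, …
g: a_k = 0, 3, -3/2, 1, -3/4, 3/5, -1/2, …
Sum ⇒ L₀ = lclm(L_f,L_g) in ℚ(x)⟨Dx⟩.
Integrate: L := L₀·Dx.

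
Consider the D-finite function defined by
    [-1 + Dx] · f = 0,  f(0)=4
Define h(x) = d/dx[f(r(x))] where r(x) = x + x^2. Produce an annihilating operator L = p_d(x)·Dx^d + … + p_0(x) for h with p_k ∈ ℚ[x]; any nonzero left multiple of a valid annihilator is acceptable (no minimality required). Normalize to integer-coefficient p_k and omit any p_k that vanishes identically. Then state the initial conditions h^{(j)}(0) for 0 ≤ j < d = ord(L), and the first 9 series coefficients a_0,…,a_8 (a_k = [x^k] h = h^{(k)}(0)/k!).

L = (3 + 4·x + 4·x^2) + (-1 - 2·x)·Dx  (order 1).
h: a_k = 4, 12, 14, 50/3, 27/2, 331/30, 1303/180, 1979/420, 5357/2016, …
ICs: h(0) = 4.

f: a_k = 4, 4, 2, 2/3, 1/6, 1/30, 1/180, 1/1260, 1/10080, …
Substitute x→r, Dx→(1/r')Dx; clear ⇒ L₀.
h=h₀': d/dx-closure on L₀ ⇒ L.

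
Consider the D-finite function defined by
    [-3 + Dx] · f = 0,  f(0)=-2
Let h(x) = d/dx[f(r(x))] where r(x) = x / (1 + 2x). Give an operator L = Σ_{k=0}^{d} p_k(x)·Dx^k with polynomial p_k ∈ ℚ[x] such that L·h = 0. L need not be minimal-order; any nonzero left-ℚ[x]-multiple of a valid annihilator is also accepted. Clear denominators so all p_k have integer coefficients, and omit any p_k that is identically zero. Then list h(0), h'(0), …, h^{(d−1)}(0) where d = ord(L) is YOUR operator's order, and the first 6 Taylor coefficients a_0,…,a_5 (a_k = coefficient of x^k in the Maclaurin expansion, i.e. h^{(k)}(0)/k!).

L = (-1 - 8·x) + (-1 - 4·x - 4·x^2)·Dx  (order 1).
h: a_k = -6, 6, 9, -51, 519/4, -4743/20, …
ICs: h(0) = -6.

f: a_k = -2, -6, -9, -9, -27/4, -81/20, …
L₀ from L_f via x↦r, Dx↦r'^{-1}Dx.
h=h₀': d/dx-closure on L₀ ⇒ L.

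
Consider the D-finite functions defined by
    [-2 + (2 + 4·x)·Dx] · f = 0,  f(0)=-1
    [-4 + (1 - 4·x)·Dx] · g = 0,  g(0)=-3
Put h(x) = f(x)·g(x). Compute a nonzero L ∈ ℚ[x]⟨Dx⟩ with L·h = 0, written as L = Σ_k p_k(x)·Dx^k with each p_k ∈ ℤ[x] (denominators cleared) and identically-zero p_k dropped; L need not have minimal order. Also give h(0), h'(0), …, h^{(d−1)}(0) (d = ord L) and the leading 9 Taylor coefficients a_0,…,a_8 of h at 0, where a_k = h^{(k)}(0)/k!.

f: a_k = -1, -1, 1/2, -1/2, 5/8, -7/8, 21/16, -33/16, 429/128, …
g: a_k = -3, -12, -48, -192, -768, -3072, -12288, -49152, -196608, …
L₀ := L_f ⊗_s L_g (sym. prod.), ord ≤ 1.
L = (5 + 4·x) + (-1 + 2·x + 8·x^2)·Dx  (order 1).
h: a_k = 3, 15, 117/2, 471/2, 7521/8, 30105/8, 240777/16, 963207/16, 30821337/128, …
ICs: h(0) = 3.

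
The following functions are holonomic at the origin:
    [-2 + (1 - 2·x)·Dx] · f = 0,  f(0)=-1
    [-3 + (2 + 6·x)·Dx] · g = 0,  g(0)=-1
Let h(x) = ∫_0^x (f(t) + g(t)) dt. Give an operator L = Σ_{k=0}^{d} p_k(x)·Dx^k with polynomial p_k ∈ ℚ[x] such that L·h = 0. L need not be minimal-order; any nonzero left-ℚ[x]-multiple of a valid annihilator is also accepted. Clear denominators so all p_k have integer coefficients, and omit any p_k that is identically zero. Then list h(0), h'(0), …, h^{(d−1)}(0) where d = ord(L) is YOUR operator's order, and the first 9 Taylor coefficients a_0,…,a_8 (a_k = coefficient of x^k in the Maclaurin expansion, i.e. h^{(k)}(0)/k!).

L = (-66 - 108·x)·Dx + (41 + 156·x + 324·x^2)·Dx^2 + (-2 - 38·x - 24·x^2 + 216·x^3)·Dx^3  (order 3).
h: a_k = 0, -2, -7/4, -23/24, -155/64, -1643/640, -9893/1536, -50227/7168, -334315/16384, …
ICs: h(0) = 0, h′(0) = -2, h′′(0) = -7/2.

f: a_k = -1, -2, -4, -8, -16, -32, -64, -128, -256, …
g: a_k = -1, -3/2, 9/8, -27/16, 405/128, -1701/256, 15309/1024, -72171/2048, 2814669/32768, …
Weyl lclm of L_f,L_g ⇒ L₀ (ord ≤ 2).
Integrate: L := L₀·Dx.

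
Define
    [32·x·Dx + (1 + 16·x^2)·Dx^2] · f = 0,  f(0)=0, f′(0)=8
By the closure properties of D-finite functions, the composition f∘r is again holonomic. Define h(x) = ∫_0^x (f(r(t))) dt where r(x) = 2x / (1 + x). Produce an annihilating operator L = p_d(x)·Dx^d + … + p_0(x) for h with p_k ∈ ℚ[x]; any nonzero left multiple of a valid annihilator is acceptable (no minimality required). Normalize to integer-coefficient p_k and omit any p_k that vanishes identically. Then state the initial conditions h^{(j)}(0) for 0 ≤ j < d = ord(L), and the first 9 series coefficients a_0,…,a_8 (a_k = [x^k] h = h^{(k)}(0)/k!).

f: a_k = 0, 8, 0, -128/3, 0, 2048/5, 0, -32768/7, 0, …
Substitute x→r, Dx→(1/r')Dx; clear ⇒ L₀.
h=∫₀ˣh₀: take L = L₀·Dx.
L = (2 + 130·x)·Dx^2 + (1 + 2·x + 65·x^2)·Dx^3  (order 3).
h: a_k = 0, 0, 8, -16/3, -244/3, 1008/5, 27688/15, -186416/21, -356722/7, …
ICs: h(0) = 0, h′(0) = 0, h′′(0) = 16.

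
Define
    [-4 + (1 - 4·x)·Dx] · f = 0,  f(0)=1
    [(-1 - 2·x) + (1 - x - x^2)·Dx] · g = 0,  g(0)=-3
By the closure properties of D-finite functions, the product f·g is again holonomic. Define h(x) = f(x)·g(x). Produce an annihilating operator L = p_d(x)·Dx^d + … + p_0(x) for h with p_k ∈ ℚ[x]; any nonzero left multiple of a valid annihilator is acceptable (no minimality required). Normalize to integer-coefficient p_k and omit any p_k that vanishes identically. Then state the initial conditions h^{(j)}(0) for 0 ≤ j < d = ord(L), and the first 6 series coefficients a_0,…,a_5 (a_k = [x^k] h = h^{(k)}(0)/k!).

L = (-5 + 6·x + 12·x^2) + (1 - 5·x + 3·x^2 + 4·x^3)·Dx  (order 1).
h: a_k = -3, -15, -66, -273, -1107, -4452, …
ICs: h(0) = -3.

f: a_k = 1, 4, 16, 64, 256, 1024, …
g: a_k = -3, -3, -6, -9, -15, -24, …
Product ⇒ symmetric product L₀, ord ≤ 1.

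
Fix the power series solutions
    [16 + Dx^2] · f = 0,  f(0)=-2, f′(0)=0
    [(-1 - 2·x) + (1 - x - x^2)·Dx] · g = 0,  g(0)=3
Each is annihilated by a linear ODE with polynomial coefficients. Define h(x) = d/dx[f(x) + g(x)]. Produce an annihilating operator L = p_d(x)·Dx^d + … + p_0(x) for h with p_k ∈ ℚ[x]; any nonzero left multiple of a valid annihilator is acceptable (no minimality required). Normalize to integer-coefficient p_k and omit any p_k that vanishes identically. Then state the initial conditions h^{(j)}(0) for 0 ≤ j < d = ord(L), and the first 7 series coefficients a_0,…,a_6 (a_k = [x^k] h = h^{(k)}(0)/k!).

f: a_k = -2, 0, 16, 0, -64/3, 0, 512/45, …
g: a_k = 3, 3, 6, 9, 15, 24, 39, …
f+g: L₀ = lclm(L_f,L_g), ord ≤ 2+1.
h₀' ⇒ L via d/dx closure of L₀.
L = (1472 + 2624·x + 2560·x^2 + 640·x^3 + 2240·x^4 + 2304·x^5 + 768·x^6) + (-272 - 112·x + 1008·x^2 - 160·x^3 - 800·x^4 + 576·x^5 + 896·x^6 + 256·x^7)·Dx + (92 + 164·x + 160·x^2 + 40·x^3 + 140·x^4 + 144·x^5 + 48·x^6)·Dx^2 + (-17 - 7·x + 63·x^2 - 10·x^3 - 50·x^4 + 36·x^5 + 56·x^6 + 16·x^7)·Dx^3  (order 3).
h: a_k = 3, 44, 27, -76/3, 120, 4534/15, 441, …
ICs: h(0) = 3, h′(0) = 44, h′′(0) = 54.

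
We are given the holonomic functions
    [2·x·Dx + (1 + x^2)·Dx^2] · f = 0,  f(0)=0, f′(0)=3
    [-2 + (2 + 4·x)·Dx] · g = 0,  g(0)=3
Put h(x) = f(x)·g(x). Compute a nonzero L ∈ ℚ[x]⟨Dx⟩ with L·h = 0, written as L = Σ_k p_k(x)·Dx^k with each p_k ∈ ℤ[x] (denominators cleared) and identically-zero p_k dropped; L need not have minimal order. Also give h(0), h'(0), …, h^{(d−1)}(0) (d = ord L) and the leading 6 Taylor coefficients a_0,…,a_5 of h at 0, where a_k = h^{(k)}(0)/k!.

L = (3 - 2·x - x^2) + (-2 - 2·x + 6·x^2 + 4·x^3)·Dx + (1 + 4·x + 5·x^2 + 4·x^3 + 4·x^4)·Dx^2  (order 2).
h: a_k = 0, 9, 9, -15/2, 3/2, -93/40, …
ICs: h(0) = 0, h′(0) = 9.

f: a_k = 0, 3, 0, -1, 0, 3/5, …
g: a_k = 3, 3, -3/2, 3/2, -15/8, 21/8, …
L₀ := L_f ⊗_s L_g (sym. prod.), ord ≤ 2.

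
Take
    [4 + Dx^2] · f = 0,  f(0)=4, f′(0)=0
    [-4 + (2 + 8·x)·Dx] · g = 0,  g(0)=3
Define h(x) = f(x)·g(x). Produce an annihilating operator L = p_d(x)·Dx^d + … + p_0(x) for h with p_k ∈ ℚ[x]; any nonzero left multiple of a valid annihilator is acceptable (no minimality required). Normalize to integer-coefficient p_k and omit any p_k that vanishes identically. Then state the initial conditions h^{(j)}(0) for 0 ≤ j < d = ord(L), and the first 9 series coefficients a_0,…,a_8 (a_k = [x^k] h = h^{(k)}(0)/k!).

L = (16 + 32·x + 64·x^2) + (-4 - 16·x)·Dx + (1 + 8·x + 16·x^2)·Dx^2  (order 2).
h: a_k = 12, 24, -48, 0, -64, 256, -11776/15, 37888/15, -877568/105, …
ICs: h(0) = 12, h′(0) = 24.

f: a_k = 4, 0, -8, 0, 8/3, 0, -16/45, 0, 8/315, …
g: a_k = 3, 6, -6, 12, -30, 84, -252, 792, -2574, …
f·g: L₀ = L_f ⊗_s L_g, ord ≤ 2·1.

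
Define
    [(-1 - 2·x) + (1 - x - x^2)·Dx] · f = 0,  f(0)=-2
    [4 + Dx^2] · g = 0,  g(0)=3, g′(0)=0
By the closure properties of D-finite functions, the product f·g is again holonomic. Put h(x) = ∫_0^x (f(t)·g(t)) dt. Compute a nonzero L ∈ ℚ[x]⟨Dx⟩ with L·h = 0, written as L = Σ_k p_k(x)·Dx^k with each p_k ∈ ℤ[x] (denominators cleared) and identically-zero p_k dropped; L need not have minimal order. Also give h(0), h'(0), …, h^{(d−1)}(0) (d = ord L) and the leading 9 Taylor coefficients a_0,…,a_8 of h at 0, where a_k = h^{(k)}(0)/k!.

f: a_k = -2, -2, -4, -6, -10, -16, -26, -42, -68, …
g: a_k = 3, 0, -6, 0, 2, 0, -4/15, 0, 2/105, …
Product ⇒ symmetric product L₀, ord ≤ 2.
Integrate: L := L₀·Dx.
L = (-2 + 4·x + 4·x^2)·Dx + (2 + 4·x)·Dx^2 + (-1 + x + x^2)·Dx^3  (order 3).
h: a_k = 0, -6, -3, 0, -3/2, -2, -8/3, -382/105, -311/60, …
ICs: h(0) = 0, h′(0) = -6, h′′(0) = -6.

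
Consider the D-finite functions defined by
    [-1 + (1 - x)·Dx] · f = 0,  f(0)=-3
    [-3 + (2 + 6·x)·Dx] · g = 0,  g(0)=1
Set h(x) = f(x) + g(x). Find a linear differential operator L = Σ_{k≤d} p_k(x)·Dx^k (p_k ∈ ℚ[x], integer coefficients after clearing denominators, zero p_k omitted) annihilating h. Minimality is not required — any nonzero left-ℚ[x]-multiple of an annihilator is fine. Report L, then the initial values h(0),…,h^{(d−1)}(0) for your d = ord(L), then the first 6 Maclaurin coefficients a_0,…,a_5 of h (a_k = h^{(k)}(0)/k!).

L = (-21 - 27·x) + (17 + 30·x + 81·x^2)·Dx + (2 - 14·x - 42·x^2 + 54·x^3)·Dx^2  (order 2).
h: a_k = -2, -3/2, -33/8, -21/16, -789/128, 933/256, …
ICs: h(0) = -2, h′(0) = -3/2.

f: a_k = -3, -3, -3, -3, -3, -3, …
g: a_k = 1, 3/2, -9/8, 27/16, -405/128, 1701/256, …
L₀ := lclm(L_f,L_g); ord L₀ ≤ 1+1.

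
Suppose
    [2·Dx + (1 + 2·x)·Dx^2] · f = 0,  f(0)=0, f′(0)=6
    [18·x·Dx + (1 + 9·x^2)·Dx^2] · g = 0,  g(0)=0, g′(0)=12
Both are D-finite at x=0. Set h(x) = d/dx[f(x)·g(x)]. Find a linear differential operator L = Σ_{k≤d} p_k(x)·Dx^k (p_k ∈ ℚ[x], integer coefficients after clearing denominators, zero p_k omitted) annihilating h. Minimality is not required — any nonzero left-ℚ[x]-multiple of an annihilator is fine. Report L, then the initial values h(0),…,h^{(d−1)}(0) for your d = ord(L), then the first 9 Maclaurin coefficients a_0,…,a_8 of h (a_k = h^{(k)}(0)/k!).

L = (792 + 3024·x + 22680·x^2 + 102384·x^3 + 174960·x^4 + 151632·x^5 + 104976·x^7) + (332 + 4752·x + 28908·x^2 + 127008·x^3 + 351216·x^4 + 542376·x^5 + 408240·x^6 + 157464·x^7 + 367416·x^8)·Dx + (44 + 916·x + 6696·x^2 + 27252·x^3 + 85860·x^4 + 193428·x^5 + 279936·x^6 + 224532·x^7 + 157464·x^8 + 209952·x^9)·Dx^2 + (10 + 76·x + 418·x^2 + 1728·x^3 + 5391·x^4 + 12960·x^5 + 24948·x^6 + 34992·x^7 + 29889·x^8 + 26244·x^9 + 26244·x^10)·Dx^3  (order 3).
h: a_k = 0, 144, -216, -480, 360, 33264/5, -39144/5, -47808, 1627128/35, …
ICs: h(0) = 0, h′(0) = 144, h′′(0) = -432.

f: a_k = 0, 6, -6, 8, -12, 96/5, -32, 384/7, -96, …
g: a_k = 0, 12, 0, -36, 0, 972/5, 0, -8748/7, 0, …
h₀=f·g: eliminate ⇒ L₀, order ≤ 2·2.
Derive L from L₀ (diff closure).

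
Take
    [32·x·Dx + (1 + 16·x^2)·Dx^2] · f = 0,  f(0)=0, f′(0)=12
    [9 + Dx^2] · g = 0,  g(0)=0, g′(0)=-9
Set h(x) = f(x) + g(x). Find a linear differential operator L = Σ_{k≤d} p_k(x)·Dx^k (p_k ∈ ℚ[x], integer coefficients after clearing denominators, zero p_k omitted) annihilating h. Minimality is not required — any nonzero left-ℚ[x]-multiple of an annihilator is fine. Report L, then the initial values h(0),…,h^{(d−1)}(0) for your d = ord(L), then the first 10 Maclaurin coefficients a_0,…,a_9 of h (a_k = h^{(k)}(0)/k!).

f: a_k = 0, 12, 0, -64, 0, 3072/5, 0, -49152/7, 0, 262144/3, …
g: a_k = 0, -9, 0, 27/2, 0, -243/40, 0, 729/560, 0, -729/4480, …
Weyl lclm of L_f,L_g ⇒ L₀ (ord ≤ 4).
L = (-52704·x + 967680·x^3 + 663552·x^5)·Dx + (-207 + 13104·x^2 + 283392·x^4 + 331776·x^6)·Dx^2 + (-5856·x + 107520·x^3 + 73728·x^5)·Dx^3 + (-23 + 1456·x^2 + 31488·x^4 + 36864·x^6)·Dx^4  (order 4).
h: a_k = 0, 3, 0, -101/2, 0, 24333/40, 0, -561633/80, 0, 1174402933/13440, …
ICs: h(0) = 0, h′(0) = 3, h′′(0) = 0, h′′′(0) = -303.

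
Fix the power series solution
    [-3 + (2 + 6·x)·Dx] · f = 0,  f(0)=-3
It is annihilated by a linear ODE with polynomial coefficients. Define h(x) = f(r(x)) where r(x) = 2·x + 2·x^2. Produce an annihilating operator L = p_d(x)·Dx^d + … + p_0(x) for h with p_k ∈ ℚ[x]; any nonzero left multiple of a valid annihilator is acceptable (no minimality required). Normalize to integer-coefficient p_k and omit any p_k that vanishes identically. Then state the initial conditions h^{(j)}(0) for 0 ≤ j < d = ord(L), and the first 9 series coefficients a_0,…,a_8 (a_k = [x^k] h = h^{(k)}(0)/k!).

L = (-3 - 6·x) + (1 + 6·x + 6·x^2)·Dx  (order 1).
h: a_k = -3, -9, 9/2, -27/2, 351/8, -1215/8, 8829/16, -33291/16, 1033479/128, …
ICs: h(0) = -3.

f: a_k = -3, -9/2, 27/8, -81/16, 1215/128, -5103/256, 45927/1024, -216513/2048, 8444007/32768, …
h₀=f(r): pull back L_f along r ⇒ L₀.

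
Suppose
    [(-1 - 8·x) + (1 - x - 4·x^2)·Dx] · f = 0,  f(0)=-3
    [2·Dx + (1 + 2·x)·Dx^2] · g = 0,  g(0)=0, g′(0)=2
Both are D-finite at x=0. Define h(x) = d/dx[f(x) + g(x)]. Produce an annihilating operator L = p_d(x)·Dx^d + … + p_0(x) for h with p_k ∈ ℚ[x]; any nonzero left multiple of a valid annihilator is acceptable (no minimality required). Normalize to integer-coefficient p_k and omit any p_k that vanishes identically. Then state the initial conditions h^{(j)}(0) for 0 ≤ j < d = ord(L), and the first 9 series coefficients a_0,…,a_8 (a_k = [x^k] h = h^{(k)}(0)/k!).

L = (94 + 644·x + 1664·x^2 + 1920·x^3 + 1536·x^4) + (23 + 324·x + 1448·x^2 + 3072·x^3 + 3904·x^4 + 2560·x^5)·Dx + (-6 - 35·x - 53·x^2 + 98·x^3 + 528·x^4 + 864·x^5 + 512·x^6)·Dx^2  (order 2).
h: a_k = -1, -34, -73, -364, -943, -3322, -9133, -28216, -78571, …
ICs: h(0) = -1, h′(0) = -34.

f: a_k = -3, -3, -15, -27, -87, -195, -543, -1323, -3495, …
g: a_k = 0, 2, -2, 8/3, -4, 32/5, -32/3, 128/7, -32, …
Sum ⇒ L₀ = lclm(L_f,L_g) in ℚ(x)⟨Dx⟩.
Differentiate: ansatz ord ≤ ord L₀ ⇒ L.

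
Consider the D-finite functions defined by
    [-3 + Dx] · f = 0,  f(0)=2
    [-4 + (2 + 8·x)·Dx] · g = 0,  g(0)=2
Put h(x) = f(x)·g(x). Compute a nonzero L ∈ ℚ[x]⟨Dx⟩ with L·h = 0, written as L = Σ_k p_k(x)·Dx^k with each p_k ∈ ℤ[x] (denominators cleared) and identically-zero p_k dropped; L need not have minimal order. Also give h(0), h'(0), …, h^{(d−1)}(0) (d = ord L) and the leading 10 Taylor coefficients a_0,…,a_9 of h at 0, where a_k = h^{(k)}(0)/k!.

L = (-5 - 12·x) + (1 + 4·x)·Dx  (order 1).
h: a_k = 4, 20, 34, 46, 43/2, 631/10, -459/4, 58749/140, -1544007/1120, 5258677/1120, …
ICs: h(0) = 4.

f: a_k = 2, 6, 9, 9, 27/4, 81/20, 81/40, 243/280, 729/2240, 243/2240, …
g: a_k = 2, 4, -4, 8, -20, 56, -168, 528, -1716, 5720, …
f·g: L₀ = L_f ⊗_s L_g, ord ≤ 1·1.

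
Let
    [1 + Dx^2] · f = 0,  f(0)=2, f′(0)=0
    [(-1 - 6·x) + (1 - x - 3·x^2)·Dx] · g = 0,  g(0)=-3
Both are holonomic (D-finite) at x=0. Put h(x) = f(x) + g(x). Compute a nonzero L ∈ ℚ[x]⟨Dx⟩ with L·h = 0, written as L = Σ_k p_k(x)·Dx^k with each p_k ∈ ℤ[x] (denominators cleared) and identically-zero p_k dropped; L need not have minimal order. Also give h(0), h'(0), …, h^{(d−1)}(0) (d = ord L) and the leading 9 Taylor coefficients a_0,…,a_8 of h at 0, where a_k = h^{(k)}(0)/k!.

L = (-43 - 292·x - 307·x^2 - 624·x^3 - 45·x^4 - 54·x^5) + (9 + 7·x + 6·x^2 - 91·x^3 - 144·x^4 - 27·x^5 - 27·x^6)·Dx + (-43 - 292·x - 307·x^2 - 624·x^3 - 45·x^4 - 54·x^5)·Dx^2 + (9 + 7·x + 6·x^2 - 91·x^3 - 144·x^4 - 27·x^5 - 27·x^6)·Dx^3  (order 3).
h: a_k = -1, -3, -13, -21, -683/12, -120, -104761/360, -651, -30723839/20160, …
ICs: h(0) = -1, h′(0) = -3, h′′(0) = -26.

f: a_k = 2, 0, -1, 0, 1/12, 0, -1/360, 0, 1/20160, …
g: a_k = -3, -3, -12, -21, -57, -120, -291, -651, -1524, …
f+g: L₀ = lclm(L_f,L_g), ord ≤ 2+1.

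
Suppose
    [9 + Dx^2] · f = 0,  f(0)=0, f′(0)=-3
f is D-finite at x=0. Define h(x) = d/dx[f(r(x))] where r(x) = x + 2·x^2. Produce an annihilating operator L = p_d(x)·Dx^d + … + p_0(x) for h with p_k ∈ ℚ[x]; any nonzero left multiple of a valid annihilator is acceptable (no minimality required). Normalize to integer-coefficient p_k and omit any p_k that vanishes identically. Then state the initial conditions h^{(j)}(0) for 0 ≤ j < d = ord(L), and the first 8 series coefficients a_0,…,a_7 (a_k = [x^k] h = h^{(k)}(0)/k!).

L = (57 + 144·x + 864·x^2 + 2304·x^3 + 2304·x^4) + (-12 - 48·x)·Dx + (1 + 8·x + 16·x^2)·Dx^2  (order 2).
h: a_k = -3, -12, 27/2, 108, 2079/8, 189/2, -45117/80, -6237/5, …
ICs: h(0) = -3, h′(0) = -12.

f: a_k = 0, -3, 0, 9/2, 0, -81/40, 0, 243/560, …
f∘r: x↦r, Dx↦Dx/r' in L_f ⇒ L₀.
h₀' ⇒ L via d/dx closure of L₀.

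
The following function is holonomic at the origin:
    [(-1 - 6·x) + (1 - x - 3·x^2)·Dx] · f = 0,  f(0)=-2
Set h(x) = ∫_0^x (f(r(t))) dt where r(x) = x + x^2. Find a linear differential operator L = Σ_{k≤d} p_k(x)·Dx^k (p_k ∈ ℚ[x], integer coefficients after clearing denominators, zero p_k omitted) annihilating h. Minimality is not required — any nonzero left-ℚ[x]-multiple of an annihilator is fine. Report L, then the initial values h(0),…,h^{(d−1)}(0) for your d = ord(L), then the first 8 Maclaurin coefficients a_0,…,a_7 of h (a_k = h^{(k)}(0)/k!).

L = (1 + 8·x + 18·x^2 + 12·x^3)·Dx + (-1 + x + 4·x^2 + 6·x^3 + 3·x^4)·Dx^2  (order 2).
h: a_k = 0, -2, -1, -10/3, -15/2, -88/5, -137/3, -836/7, …
ICs: h(0) = 0, h′(0) = -2.

f: a_k = -2, -2, -8, -14, -38, -80, -194, -434, …
f∘r: x↦r, Dx↦Dx/r' in L_f ⇒ L₀.
Integrate: L := L₀·Dx.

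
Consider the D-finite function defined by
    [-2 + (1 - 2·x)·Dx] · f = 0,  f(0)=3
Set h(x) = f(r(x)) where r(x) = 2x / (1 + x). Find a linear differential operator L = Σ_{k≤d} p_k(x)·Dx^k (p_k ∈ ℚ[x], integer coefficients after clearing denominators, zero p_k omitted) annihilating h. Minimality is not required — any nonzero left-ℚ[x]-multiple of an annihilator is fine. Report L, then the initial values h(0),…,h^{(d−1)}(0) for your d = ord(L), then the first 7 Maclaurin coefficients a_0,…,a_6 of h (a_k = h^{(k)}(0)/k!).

L = 4 + (-1 + 2·x + 3·x^2)·Dx  (order 1).
h: a_k = 3, 12, 36, 108, 324, 972, 2916, …
ICs: h(0) = 3.

f: a_k = 3, 6, 12, 24, 48, 96, 192, …
f∘r: x↦r, Dx↦Dx/r' in L_f ⇒ L₀.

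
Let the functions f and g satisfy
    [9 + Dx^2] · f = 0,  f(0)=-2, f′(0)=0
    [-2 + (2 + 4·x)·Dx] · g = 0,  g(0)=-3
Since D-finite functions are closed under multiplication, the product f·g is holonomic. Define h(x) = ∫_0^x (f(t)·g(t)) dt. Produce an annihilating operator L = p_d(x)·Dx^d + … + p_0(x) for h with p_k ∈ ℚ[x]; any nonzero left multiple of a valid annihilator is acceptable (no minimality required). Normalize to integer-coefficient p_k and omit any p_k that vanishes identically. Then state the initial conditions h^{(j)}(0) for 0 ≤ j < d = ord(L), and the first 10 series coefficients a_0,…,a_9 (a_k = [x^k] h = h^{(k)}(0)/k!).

L = (12 + 36·x + 36·x^2)·Dx + (-2 - 4·x)·Dx^2 + (1 + 4·x + 4·x^2)·Dx^3  (order 3).
h: a_k = 0, 6, 3, -10, -6, 6, 2, -36/35, -9/10, 26/35, …
ICs: h(0) = 0, h′(0) = 6, h′′(0) = 6.

f: a_k = -2, 0, 9, 0, -27/4, 0, 81/40, 0, -729/2240, 0, …
g: a_k = -3, -3, 3/2, -3/2, 15/8, -21/8, 63/16, -99/16, 1287/128, -2145/128, …
Sym-product of L_f,L_g gives L₀ (≤ ord 2).
Integrate: L := L₀·Dx.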